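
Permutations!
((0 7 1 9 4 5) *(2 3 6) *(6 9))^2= ((0 7 1 6 2 3 9 4 5))^2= (0 1 2 9 5 7 6 3 4)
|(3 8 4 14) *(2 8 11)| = |(2 8 4 14 3 11)| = 6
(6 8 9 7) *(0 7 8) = (0 7 6)(8 9) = [7, 1, 2, 3, 4, 5, 0, 6, 9, 8]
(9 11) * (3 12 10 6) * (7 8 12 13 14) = (3 13 14 7 8 12 10 6)(9 11) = [0, 1, 2, 13, 4, 5, 3, 8, 12, 11, 6, 9, 10, 14, 7]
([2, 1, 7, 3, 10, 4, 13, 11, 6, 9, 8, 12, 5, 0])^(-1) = [13, 1, 0, 3, 5, 12, 8, 2, 10, 9, 4, 7, 11, 6]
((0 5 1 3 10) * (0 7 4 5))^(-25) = ((1 3 10 7 4 5))^(-25) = (1 5 4 7 10 3)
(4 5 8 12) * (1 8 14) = (1 8 12 4 5 14) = [0, 8, 2, 3, 5, 14, 6, 7, 12, 9, 10, 11, 4, 13, 1]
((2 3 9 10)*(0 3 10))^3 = (2 10)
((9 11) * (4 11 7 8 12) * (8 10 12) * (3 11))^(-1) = (3 4 12 10 7 9 11)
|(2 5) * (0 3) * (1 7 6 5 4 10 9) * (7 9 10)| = 10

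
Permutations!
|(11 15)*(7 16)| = |(7 16)(11 15)| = 2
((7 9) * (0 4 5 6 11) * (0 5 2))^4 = (0 4 2)(5 6 11)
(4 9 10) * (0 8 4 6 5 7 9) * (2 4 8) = (0 2 4)(5 7 9 10 6) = [2, 1, 4, 3, 0, 7, 5, 9, 8, 10, 6]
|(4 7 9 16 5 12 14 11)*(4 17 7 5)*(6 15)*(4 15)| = 11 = |(4 5 12 14 11 17 7 9 16 15 6)|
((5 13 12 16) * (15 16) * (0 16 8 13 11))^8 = (16)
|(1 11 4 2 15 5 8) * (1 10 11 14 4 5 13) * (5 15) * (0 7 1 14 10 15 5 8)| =6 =|(0 7 1 10 11 5)(2 8 15 13 14 4)|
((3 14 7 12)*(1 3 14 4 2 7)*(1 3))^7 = (2 7 12 14 3 4)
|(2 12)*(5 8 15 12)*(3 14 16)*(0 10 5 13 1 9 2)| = 12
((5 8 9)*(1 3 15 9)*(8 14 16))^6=(1 16 5 15)(3 8 14 9)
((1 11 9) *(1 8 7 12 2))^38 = (1 8 2 9 12 11 7)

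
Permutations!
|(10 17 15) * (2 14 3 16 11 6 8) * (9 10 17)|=14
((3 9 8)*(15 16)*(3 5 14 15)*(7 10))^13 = ((3 9 8 5 14 15 16)(7 10))^13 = (3 16 15 14 5 8 9)(7 10)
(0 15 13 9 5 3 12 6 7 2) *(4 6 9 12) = (0 15 13 12 9 5 3 4 6 7 2) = [15, 1, 0, 4, 6, 3, 7, 2, 8, 5, 10, 11, 9, 12, 14, 13]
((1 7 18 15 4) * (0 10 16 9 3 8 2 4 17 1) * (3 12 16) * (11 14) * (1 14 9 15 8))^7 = ((0 10 3 1 7 18 8 2 4)(9 12 16 15 17 14 11))^7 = (0 2 18 1 10 4 8 7 3)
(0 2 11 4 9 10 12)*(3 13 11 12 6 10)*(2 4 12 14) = (0 4 9 3 13 11 12)(2 14)(6 10) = [4, 1, 14, 13, 9, 5, 10, 7, 8, 3, 6, 12, 0, 11, 2]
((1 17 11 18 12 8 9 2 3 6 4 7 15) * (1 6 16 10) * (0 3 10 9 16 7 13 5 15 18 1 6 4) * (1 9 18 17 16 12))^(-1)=(0 6 10 2 9 11 17 7 3)(1 18 16)(4 15 5 13)(8 12)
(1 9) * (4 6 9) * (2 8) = (1 4 6 9)(2 8) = [0, 4, 8, 3, 6, 5, 9, 7, 2, 1]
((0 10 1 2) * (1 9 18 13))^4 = (0 13 10 1 9 2 18) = ((0 10 9 18 13 1 2))^4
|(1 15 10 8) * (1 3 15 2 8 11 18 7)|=|(1 2 8 3 15 10 11 18 7)|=9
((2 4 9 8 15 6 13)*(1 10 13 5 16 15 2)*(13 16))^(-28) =(16)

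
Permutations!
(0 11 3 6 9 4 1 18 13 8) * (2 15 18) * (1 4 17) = (0 11 3 6 9 17 1 2 15 18 13 8) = [11, 2, 15, 6, 4, 5, 9, 7, 0, 17, 10, 3, 12, 8, 14, 18, 16, 1, 13]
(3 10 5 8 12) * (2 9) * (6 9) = [0, 1, 6, 10, 4, 8, 9, 7, 12, 2, 5, 11, 3] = (2 6 9)(3 10 5 8 12)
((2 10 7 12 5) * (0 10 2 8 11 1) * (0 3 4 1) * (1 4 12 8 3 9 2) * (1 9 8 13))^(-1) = ((0 10 7 13 1 8 11)(2 9)(3 12 5))^(-1) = (0 11 8 1 13 7 10)(2 9)(3 5 12)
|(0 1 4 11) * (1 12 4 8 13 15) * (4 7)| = 20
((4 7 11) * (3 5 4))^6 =(3 5 4 7 11)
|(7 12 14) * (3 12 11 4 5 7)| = 12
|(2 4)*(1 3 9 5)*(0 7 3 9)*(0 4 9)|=|(0 7 3 4 2 9 5 1)|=8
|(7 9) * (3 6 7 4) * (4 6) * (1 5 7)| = |(1 5 7 9 6)(3 4)| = 10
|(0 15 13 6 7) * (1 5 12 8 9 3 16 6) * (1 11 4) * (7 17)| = |(0 15 13 11 4 1 5 12 8 9 3 16 6 17 7)| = 15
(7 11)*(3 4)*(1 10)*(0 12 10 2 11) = (0 12 10 1 2 11 7)(3 4) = [12, 2, 11, 4, 3, 5, 6, 0, 8, 9, 1, 7, 10]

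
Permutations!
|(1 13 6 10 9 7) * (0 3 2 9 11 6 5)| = 24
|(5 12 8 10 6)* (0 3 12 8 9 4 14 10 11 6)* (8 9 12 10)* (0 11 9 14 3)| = 9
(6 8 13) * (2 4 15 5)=(2 4 15 5)(6 8 13)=[0, 1, 4, 3, 15, 2, 8, 7, 13, 9, 10, 11, 12, 6, 14, 5]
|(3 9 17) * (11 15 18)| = 3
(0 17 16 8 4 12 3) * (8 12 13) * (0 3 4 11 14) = (0 17 16 12 4 13 8 11 14) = [17, 1, 2, 3, 13, 5, 6, 7, 11, 9, 10, 14, 4, 8, 0, 15, 12, 16]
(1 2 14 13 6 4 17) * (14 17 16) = (1 2 17)(4 16 14 13 6) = [0, 2, 17, 3, 16, 5, 4, 7, 8, 9, 10, 11, 12, 6, 13, 15, 14, 1]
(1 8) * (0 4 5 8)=(0 4 5 8 1)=[4, 0, 2, 3, 5, 8, 6, 7, 1]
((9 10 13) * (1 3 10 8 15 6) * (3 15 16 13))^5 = (1 6 15)(3 10)(8 16 13 9)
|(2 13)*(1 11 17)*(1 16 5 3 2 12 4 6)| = |(1 11 17 16 5 3 2 13 12 4 6)| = 11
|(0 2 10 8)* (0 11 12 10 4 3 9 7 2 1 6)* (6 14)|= 20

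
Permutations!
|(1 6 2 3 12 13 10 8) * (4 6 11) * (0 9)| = |(0 9)(1 11 4 6 2 3 12 13 10 8)| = 10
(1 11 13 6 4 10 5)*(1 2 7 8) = (1 11 13 6 4 10 5 2 7 8) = [0, 11, 7, 3, 10, 2, 4, 8, 1, 9, 5, 13, 12, 6]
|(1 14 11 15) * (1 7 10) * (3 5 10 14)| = 4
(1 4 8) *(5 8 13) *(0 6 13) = [6, 4, 2, 3, 0, 8, 13, 7, 1, 9, 10, 11, 12, 5] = (0 6 13 5 8 1 4)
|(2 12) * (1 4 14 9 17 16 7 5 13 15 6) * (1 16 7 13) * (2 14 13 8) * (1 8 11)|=|(1 4 13 15 6 16 11)(2 12 14 9 17 7 5 8)|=56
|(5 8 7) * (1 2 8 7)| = 6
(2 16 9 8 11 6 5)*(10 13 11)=(2 16 9 8 10 13 11 6 5)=[0, 1, 16, 3, 4, 2, 5, 7, 10, 8, 13, 6, 12, 11, 14, 15, 9]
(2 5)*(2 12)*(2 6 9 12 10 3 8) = (2 5 10 3 8)(6 9 12) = [0, 1, 5, 8, 4, 10, 9, 7, 2, 12, 3, 11, 6]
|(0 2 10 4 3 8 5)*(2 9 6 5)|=20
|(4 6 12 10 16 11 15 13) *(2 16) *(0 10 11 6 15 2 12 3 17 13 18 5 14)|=15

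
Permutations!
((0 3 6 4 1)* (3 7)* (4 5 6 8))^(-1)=(0 1 4 8 3 7)(5 6)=((0 7 3 8 4 1)(5 6))^(-1)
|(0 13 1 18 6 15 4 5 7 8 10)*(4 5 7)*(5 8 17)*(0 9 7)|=|(0 13 1 18 6 15 8 10 9 7 17 5 4)|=13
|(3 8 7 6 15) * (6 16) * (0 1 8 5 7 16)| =|(0 1 8 16 6 15 3 5 7)| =9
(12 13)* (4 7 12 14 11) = (4 7 12 13 14 11) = [0, 1, 2, 3, 7, 5, 6, 12, 8, 9, 10, 4, 13, 14, 11]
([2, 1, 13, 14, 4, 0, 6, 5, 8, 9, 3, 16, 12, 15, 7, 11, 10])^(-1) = (0 5 7 14 3 10 16 11 15 13 2)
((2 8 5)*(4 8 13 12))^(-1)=((2 13 12 4 8 5))^(-1)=(2 5 8 4 12 13)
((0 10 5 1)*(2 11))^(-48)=(11)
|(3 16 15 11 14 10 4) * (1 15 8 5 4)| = 5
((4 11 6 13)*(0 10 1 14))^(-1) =(0 14 1 10)(4 13 6 11)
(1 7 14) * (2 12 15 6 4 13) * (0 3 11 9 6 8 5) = (0 3 11 9 6 4 13 2 12 15 8 5)(1 7 14) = [3, 7, 12, 11, 13, 0, 4, 14, 5, 6, 10, 9, 15, 2, 1, 8]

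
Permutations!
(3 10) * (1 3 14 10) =(1 3)(10 14) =[0, 3, 2, 1, 4, 5, 6, 7, 8, 9, 14, 11, 12, 13, 10]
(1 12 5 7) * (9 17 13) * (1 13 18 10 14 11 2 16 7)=[0, 12, 16, 3, 4, 1, 6, 13, 8, 17, 14, 2, 5, 9, 11, 15, 7, 18, 10]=(1 12 5)(2 16 7 13 9 17 18 10 14 11)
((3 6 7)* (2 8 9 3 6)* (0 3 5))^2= ((0 3 2 8 9 5)(6 7))^2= (0 2 9)(3 8 5)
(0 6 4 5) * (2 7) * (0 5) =(0 6 4)(2 7) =[6, 1, 7, 3, 0, 5, 4, 2]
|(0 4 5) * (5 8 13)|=5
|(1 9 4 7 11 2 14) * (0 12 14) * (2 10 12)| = 8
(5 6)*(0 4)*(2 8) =(0 4)(2 8)(5 6) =[4, 1, 8, 3, 0, 6, 5, 7, 2]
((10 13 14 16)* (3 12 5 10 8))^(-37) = (3 10 16 12 13 8 5 14)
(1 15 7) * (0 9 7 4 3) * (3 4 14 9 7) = (0 7 1 15 14 9 3) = [7, 15, 2, 0, 4, 5, 6, 1, 8, 3, 10, 11, 12, 13, 9, 14]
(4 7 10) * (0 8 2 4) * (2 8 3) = [3, 1, 4, 2, 7, 5, 6, 10, 8, 9, 0] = (0 3 2 4 7 10)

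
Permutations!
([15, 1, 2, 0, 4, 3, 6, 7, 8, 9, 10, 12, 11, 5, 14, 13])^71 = (0 15 13 5 3)(11 12)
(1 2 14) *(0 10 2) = (0 10 2 14 1) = [10, 0, 14, 3, 4, 5, 6, 7, 8, 9, 2, 11, 12, 13, 1]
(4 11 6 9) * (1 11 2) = (1 11 6 9 4 2) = [0, 11, 1, 3, 2, 5, 9, 7, 8, 4, 10, 6]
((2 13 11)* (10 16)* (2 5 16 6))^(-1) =(2 6 10 16 5 11 13)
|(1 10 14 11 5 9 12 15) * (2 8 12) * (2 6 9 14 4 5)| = |(1 10 4 5 14 11 2 8 12 15)(6 9)| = 10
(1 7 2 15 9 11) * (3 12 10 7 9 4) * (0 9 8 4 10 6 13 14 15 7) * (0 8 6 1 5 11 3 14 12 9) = (1 6 13 12)(2 7)(3 9)(4 14 15 10 8)(5 11) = [0, 6, 7, 9, 14, 11, 13, 2, 4, 3, 8, 5, 1, 12, 15, 10]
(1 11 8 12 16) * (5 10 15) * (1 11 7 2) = (1 7 2)(5 10 15)(8 12 16 11) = [0, 7, 1, 3, 4, 10, 6, 2, 12, 9, 15, 8, 16, 13, 14, 5, 11]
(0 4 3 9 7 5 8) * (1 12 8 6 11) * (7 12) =(0 4 3 9 12 8)(1 7 5 6 11) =[4, 7, 2, 9, 3, 6, 11, 5, 0, 12, 10, 1, 8]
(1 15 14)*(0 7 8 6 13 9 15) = [7, 0, 2, 3, 4, 5, 13, 8, 6, 15, 10, 11, 12, 9, 1, 14] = (0 7 8 6 13 9 15 14 1)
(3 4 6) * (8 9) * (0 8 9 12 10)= [8, 1, 2, 4, 6, 5, 3, 7, 12, 9, 0, 11, 10]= (0 8 12 10)(3 4 6)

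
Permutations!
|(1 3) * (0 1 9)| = |(0 1 3 9)| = 4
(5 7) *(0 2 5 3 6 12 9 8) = (0 2 5 7 3 6 12 9 8) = [2, 1, 5, 6, 4, 7, 12, 3, 0, 8, 10, 11, 9]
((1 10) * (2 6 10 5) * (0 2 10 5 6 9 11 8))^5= ((0 2 9 11 8)(1 6 5 10))^5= (11)(1 6 5 10)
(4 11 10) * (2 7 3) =(2 7 3)(4 11 10) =[0, 1, 7, 2, 11, 5, 6, 3, 8, 9, 4, 10]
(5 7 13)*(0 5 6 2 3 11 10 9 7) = (0 5)(2 3 11 10 9 7 13 6) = [5, 1, 3, 11, 4, 0, 2, 13, 8, 7, 9, 10, 12, 6]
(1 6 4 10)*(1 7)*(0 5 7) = (0 5 7 1 6 4 10) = [5, 6, 2, 3, 10, 7, 4, 1, 8, 9, 0]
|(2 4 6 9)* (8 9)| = 5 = |(2 4 6 8 9)|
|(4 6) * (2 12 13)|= |(2 12 13)(4 6)|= 6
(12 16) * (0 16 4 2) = (0 16 12 4 2) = [16, 1, 0, 3, 2, 5, 6, 7, 8, 9, 10, 11, 4, 13, 14, 15, 12]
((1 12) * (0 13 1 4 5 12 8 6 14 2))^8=(0 13 1 8 6 14 2)(4 12 5)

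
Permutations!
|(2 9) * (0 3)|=2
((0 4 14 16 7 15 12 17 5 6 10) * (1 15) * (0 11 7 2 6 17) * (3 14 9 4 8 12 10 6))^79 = (0 8 12)(1 7 11 10 15)(2 16 14 3)(4 9)(5 17)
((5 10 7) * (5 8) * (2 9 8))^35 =((2 9 8 5 10 7))^35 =(2 7 10 5 8 9)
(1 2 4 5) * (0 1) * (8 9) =(0 1 2 4 5)(8 9) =[1, 2, 4, 3, 5, 0, 6, 7, 9, 8]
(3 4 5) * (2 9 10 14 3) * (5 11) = [0, 1, 9, 4, 11, 2, 6, 7, 8, 10, 14, 5, 12, 13, 3] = (2 9 10 14 3 4 11 5)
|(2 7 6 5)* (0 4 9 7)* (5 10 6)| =6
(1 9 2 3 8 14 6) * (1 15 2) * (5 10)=(1 9)(2 3 8 14 6 15)(5 10)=[0, 9, 3, 8, 4, 10, 15, 7, 14, 1, 5, 11, 12, 13, 6, 2]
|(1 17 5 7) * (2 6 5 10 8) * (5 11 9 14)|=11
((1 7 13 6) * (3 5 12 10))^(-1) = (1 6 13 7)(3 10 12 5)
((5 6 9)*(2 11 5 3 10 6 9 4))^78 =((2 11 5 9 3 10 6 4))^78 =(2 6 3 5)(4 10 9 11)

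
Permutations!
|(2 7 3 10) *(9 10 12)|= |(2 7 3 12 9 10)|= 6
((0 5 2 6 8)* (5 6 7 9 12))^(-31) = (0 8 6)(2 5 12 9 7)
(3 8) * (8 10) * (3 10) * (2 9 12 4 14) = (2 9 12 4 14)(8 10) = [0, 1, 9, 3, 14, 5, 6, 7, 10, 12, 8, 11, 4, 13, 2]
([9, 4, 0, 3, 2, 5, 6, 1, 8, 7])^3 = (0 1)(2 7)(4 9)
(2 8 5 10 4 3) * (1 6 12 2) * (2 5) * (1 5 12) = (12)(1 6)(2 8)(3 5 10 4) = [0, 6, 8, 5, 3, 10, 1, 7, 2, 9, 4, 11, 12]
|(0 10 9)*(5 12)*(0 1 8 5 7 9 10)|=|(1 8 5 12 7 9)|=6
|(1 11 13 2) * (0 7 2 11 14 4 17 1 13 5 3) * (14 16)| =|(0 7 2 13 11 5 3)(1 16 14 4 17)| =35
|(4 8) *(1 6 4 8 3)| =|(8)(1 6 4 3)| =4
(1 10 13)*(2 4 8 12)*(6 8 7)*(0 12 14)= [12, 10, 4, 3, 7, 5, 8, 6, 14, 9, 13, 11, 2, 1, 0]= (0 12 2 4 7 6 8 14)(1 10 13)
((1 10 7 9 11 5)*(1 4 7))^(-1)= ((1 10)(4 7 9 11 5))^(-1)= (1 10)(4 5 11 9 7)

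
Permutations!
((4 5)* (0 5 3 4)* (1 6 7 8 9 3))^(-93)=(0 5)(1 3 8 6 4 9 7)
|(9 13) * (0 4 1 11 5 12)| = 6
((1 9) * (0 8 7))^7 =((0 8 7)(1 9))^7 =(0 8 7)(1 9)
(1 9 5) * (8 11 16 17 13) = (1 9 5)(8 11 16 17 13) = [0, 9, 2, 3, 4, 1, 6, 7, 11, 5, 10, 16, 12, 8, 14, 15, 17, 13]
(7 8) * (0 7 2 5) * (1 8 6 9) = (0 7 6 9 1 8 2 5) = [7, 8, 5, 3, 4, 0, 9, 6, 2, 1]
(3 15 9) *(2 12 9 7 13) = [0, 1, 12, 15, 4, 5, 6, 13, 8, 3, 10, 11, 9, 2, 14, 7] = (2 12 9 3 15 7 13)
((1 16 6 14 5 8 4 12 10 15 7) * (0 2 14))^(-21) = (0 4 1 14 10 6 8 7 2 12 16 5 15)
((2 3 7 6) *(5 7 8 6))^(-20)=(8)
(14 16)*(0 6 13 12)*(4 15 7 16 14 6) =[4, 1, 2, 3, 15, 5, 13, 16, 8, 9, 10, 11, 0, 12, 14, 7, 6] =(0 4 15 7 16 6 13 12)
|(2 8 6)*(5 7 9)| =3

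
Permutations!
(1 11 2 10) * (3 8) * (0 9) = (0 9)(1 11 2 10)(3 8) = [9, 11, 10, 8, 4, 5, 6, 7, 3, 0, 1, 2]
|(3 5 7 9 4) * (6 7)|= |(3 5 6 7 9 4)|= 6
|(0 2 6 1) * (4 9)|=4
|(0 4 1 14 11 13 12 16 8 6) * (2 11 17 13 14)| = |(0 4 1 2 11 14 17 13 12 16 8 6)| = 12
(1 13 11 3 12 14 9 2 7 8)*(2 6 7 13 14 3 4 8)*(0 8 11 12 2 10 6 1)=(0 8)(1 14 9)(2 13 12 3)(4 11)(6 7 10)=[8, 14, 13, 2, 11, 5, 7, 10, 0, 1, 6, 4, 3, 12, 9]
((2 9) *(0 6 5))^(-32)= ((0 6 5)(2 9))^(-32)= (9)(0 6 5)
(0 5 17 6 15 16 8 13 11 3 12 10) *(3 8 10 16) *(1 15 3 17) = [5, 15, 2, 12, 4, 1, 3, 7, 13, 9, 0, 8, 16, 11, 14, 17, 10, 6] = (0 5 1 15 17 6 3 12 16 10)(8 13 11)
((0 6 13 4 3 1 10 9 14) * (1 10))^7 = ((0 6 13 4 3 10 9 14))^7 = (0 14 9 10 3 4 13 6)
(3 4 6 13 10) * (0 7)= (0 7)(3 4 6 13 10)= [7, 1, 2, 4, 6, 5, 13, 0, 8, 9, 3, 11, 12, 10]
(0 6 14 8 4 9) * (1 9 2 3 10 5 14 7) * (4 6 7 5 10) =(0 7 1 9)(2 3 4)(5 14 8 6) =[7, 9, 3, 4, 2, 14, 5, 1, 6, 0, 10, 11, 12, 13, 8]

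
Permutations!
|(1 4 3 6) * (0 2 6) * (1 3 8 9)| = 4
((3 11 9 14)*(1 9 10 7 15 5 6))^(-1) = (1 6 5 15 7 10 11 3 14 9)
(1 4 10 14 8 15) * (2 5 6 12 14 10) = (1 4 2 5 6 12 14 8 15) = [0, 4, 5, 3, 2, 6, 12, 7, 15, 9, 10, 11, 14, 13, 8, 1]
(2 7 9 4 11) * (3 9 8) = (2 7 8 3 9 4 11) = [0, 1, 7, 9, 11, 5, 6, 8, 3, 4, 10, 2]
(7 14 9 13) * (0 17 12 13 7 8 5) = (0 17 12 13 8 5)(7 14 9) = [17, 1, 2, 3, 4, 0, 6, 14, 5, 7, 10, 11, 13, 8, 9, 15, 16, 12]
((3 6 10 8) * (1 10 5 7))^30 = (1 8 6 7 10 3 5) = ((1 10 8 3 6 5 7))^30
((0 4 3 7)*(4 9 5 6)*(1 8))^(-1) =(0 7 3 4 6 5 9)(1 8)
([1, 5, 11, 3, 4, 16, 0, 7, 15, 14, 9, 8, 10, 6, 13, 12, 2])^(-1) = (0 6 13 14 9 10 12 15 8 11 2 16 5 1)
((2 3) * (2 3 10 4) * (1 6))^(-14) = (2 10 4)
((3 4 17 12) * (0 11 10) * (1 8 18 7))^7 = ((0 11 10)(1 8 18 7)(3 4 17 12))^7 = (0 11 10)(1 7 18 8)(3 12 17 4)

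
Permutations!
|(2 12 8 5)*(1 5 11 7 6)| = 8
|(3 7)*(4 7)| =3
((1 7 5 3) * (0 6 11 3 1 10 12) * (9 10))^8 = (0 6 11 3 9 10 12)(1 5 7)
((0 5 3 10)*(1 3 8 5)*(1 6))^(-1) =((0 6 1 3 10)(5 8))^(-1) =(0 10 3 1 6)(5 8)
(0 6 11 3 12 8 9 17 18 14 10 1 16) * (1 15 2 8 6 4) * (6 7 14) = (0 4 1 16)(2 8 9 17 18 6 11 3 12 7 14 10 15) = [4, 16, 8, 12, 1, 5, 11, 14, 9, 17, 15, 3, 7, 13, 10, 2, 0, 18, 6]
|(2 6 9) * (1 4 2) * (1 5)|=6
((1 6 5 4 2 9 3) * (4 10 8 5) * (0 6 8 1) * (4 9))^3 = ((0 6 9 3)(1 8 5 10)(2 4))^3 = (0 3 9 6)(1 10 5 8)(2 4)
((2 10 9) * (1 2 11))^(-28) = ((1 2 10 9 11))^(-28) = (1 10 11 2 9)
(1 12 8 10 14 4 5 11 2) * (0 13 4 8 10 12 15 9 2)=(0 13 4 5 11)(1 15 9 2)(8 12 10 14)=[13, 15, 1, 3, 5, 11, 6, 7, 12, 2, 14, 0, 10, 4, 8, 9]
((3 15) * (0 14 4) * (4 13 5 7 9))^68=((0 14 13 5 7 9 4)(3 15))^68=(15)(0 9 5 14 4 7 13)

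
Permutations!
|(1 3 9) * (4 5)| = |(1 3 9)(4 5)| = 6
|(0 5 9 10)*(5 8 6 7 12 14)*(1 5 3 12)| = |(0 8 6 7 1 5 9 10)(3 12 14)| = 24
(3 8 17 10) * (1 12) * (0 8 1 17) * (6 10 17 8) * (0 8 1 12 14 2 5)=(17)(0 6 10 3 12 1 14 2 5)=[6, 14, 5, 12, 4, 0, 10, 7, 8, 9, 3, 11, 1, 13, 2, 15, 16, 17]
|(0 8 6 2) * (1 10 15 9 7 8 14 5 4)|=|(0 14 5 4 1 10 15 9 7 8 6 2)|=12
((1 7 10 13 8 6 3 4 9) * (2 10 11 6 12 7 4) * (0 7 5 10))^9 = ((0 7 11 6 3 2)(1 4 9)(5 10 13 8 12))^9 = (0 6)(2 11)(3 7)(5 12 8 13 10)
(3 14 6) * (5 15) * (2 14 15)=(2 14 6 3 15 5)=[0, 1, 14, 15, 4, 2, 3, 7, 8, 9, 10, 11, 12, 13, 6, 5]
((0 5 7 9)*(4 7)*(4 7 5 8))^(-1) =(0 9 7 5 4 8)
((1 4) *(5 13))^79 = ((1 4)(5 13))^79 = (1 4)(5 13)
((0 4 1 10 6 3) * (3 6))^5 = ((0 4 1 10 3))^5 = (10)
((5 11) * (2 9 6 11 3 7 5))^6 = ((2 9 6 11)(3 7 5))^6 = (2 6)(9 11)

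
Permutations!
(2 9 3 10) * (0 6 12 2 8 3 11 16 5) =(0 6 12 2 9 11 16 5)(3 10 8) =[6, 1, 9, 10, 4, 0, 12, 7, 3, 11, 8, 16, 2, 13, 14, 15, 5]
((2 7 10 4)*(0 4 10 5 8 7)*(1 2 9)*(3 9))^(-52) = (10)(0 3 1)(2 4 9)(5 7 8)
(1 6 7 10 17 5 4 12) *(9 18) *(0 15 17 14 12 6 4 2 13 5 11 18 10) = (0 15 17 11 18 9 10 14 12 1 4 6 7)(2 13 5) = [15, 4, 13, 3, 6, 2, 7, 0, 8, 10, 14, 18, 1, 5, 12, 17, 16, 11, 9]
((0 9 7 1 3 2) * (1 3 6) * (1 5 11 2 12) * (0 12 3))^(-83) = ((0 9 7)(1 6 5 11 2 12))^(-83) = (0 9 7)(1 6 5 11 2 12)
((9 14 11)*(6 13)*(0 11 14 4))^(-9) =((14)(0 11 9 4)(6 13))^(-9) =(14)(0 4 9 11)(6 13)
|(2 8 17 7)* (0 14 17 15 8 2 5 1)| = |(0 14 17 7 5 1)(8 15)| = 6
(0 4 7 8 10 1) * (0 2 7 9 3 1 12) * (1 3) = (0 4 9 1 2 7 8 10 12) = [4, 2, 7, 3, 9, 5, 6, 8, 10, 1, 12, 11, 0]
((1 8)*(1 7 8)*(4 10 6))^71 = (4 6 10)(7 8)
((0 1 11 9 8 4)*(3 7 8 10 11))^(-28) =(0 3 8)(1 7 4)(9 11 10)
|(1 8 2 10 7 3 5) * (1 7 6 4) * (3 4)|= |(1 8 2 10 6 3 5 7 4)|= 9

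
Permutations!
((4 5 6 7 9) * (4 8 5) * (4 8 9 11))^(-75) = ((4 8 5 6 7 11))^(-75) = (4 6)(5 11)(7 8)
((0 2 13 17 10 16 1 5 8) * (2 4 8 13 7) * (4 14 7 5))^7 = (0 10 7 1 5 8 17 14 16 2 4 13)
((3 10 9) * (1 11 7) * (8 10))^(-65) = (1 11 7)(3 9 10 8)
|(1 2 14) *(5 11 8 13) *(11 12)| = |(1 2 14)(5 12 11 8 13)| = 15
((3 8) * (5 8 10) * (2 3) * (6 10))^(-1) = ((2 3 6 10 5 8))^(-1) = (2 8 5 10 6 3)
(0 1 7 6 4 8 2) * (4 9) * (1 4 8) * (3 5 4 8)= (0 8 2)(1 7 6 9 3 5 4)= [8, 7, 0, 5, 1, 4, 9, 6, 2, 3]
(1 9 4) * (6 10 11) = (1 9 4)(6 10 11) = [0, 9, 2, 3, 1, 5, 10, 7, 8, 4, 11, 6]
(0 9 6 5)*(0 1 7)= (0 9 6 5 1 7)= [9, 7, 2, 3, 4, 1, 5, 0, 8, 6]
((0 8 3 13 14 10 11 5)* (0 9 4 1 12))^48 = (14)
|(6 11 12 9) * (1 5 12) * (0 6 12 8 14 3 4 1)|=|(0 6 11)(1 5 8 14 3 4)(9 12)|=6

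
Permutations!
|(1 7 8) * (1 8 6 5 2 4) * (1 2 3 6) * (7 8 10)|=|(1 8 10 7)(2 4)(3 6 5)|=12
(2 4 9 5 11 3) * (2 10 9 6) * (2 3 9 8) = (2 4 6 3 10 8)(5 11 9) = [0, 1, 4, 10, 6, 11, 3, 7, 2, 5, 8, 9]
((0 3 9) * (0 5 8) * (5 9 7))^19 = ((9)(0 3 7 5 8))^19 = (9)(0 8 5 7 3)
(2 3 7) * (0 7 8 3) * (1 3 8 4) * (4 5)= (8)(0 7 2)(1 3 5 4)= [7, 3, 0, 5, 1, 4, 6, 2, 8]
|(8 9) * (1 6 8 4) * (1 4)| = |(1 6 8 9)| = 4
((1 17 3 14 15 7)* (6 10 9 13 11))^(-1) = ((1 17 3 14 15 7)(6 10 9 13 11))^(-1) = (1 7 15 14 3 17)(6 11 13 9 10)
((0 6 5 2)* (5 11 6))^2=(11)(0 2 5)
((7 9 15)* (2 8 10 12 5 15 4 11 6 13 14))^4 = (2 5 4 14 12 9 13 10 7 6 8 15 11)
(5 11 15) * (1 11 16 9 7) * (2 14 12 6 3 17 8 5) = [0, 11, 14, 17, 4, 16, 3, 1, 5, 7, 10, 15, 6, 13, 12, 2, 9, 8] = (1 11 15 2 14 12 6 3 17 8 5 16 9 7)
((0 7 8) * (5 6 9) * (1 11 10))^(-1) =(0 8 7)(1 10 11)(5 9 6)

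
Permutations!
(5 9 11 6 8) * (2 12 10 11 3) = (2 12 10 11 6 8 5 9 3) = [0, 1, 12, 2, 4, 9, 8, 7, 5, 3, 11, 6, 10]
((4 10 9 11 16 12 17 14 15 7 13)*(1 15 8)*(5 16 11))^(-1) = (1 8 14 17 12 16 5 9 10 4 13 7 15)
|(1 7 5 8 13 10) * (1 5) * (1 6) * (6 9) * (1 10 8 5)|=|(1 7 9 6 10)(8 13)|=10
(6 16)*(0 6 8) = [6, 1, 2, 3, 4, 5, 16, 7, 0, 9, 10, 11, 12, 13, 14, 15, 8] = (0 6 16 8)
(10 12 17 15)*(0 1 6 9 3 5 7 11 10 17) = [1, 6, 2, 5, 4, 7, 9, 11, 8, 3, 12, 10, 0, 13, 14, 17, 16, 15] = (0 1 6 9 3 5 7 11 10 12)(15 17)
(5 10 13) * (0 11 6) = (0 11 6)(5 10 13) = [11, 1, 2, 3, 4, 10, 0, 7, 8, 9, 13, 6, 12, 5]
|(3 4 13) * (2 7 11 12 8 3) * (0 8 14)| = |(0 8 3 4 13 2 7 11 12 14)| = 10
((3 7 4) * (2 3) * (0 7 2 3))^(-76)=(0 2 3 4 7)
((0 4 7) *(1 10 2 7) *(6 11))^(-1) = ((0 4 1 10 2 7)(6 11))^(-1) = (0 7 2 10 1 4)(6 11)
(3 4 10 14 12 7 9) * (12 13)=[0, 1, 2, 4, 10, 5, 6, 9, 8, 3, 14, 11, 7, 12, 13]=(3 4 10 14 13 12 7 9)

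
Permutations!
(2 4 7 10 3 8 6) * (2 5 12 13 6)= (2 4 7 10 3 8)(5 12 13 6)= [0, 1, 4, 8, 7, 12, 5, 10, 2, 9, 3, 11, 13, 6]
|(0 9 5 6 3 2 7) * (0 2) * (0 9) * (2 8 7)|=4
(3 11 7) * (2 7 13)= (2 7 3 11 13)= [0, 1, 7, 11, 4, 5, 6, 3, 8, 9, 10, 13, 12, 2]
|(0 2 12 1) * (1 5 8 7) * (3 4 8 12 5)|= 9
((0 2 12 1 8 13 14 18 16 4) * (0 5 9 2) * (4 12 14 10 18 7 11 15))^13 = (1 12 16 18 10 13 8)(2 4 7 9 15 14 5 11)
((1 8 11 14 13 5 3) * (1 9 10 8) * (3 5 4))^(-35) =(3 14 10 4 11 9 13 8)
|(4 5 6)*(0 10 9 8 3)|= |(0 10 9 8 3)(4 5 6)|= 15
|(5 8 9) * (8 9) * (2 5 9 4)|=3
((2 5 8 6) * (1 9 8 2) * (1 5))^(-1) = ((1 9 8 6 5 2))^(-1) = (1 2 5 6 8 9)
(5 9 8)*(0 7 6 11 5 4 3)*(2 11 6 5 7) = (0 2 11 7 5 9 8 4 3) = [2, 1, 11, 0, 3, 9, 6, 5, 4, 8, 10, 7]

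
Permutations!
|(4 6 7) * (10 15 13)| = 3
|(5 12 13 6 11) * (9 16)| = |(5 12 13 6 11)(9 16)| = 10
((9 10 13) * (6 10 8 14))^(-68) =(6 8 13)(9 10 14)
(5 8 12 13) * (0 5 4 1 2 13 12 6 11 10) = (0 5 8 6 11 10)(1 2 13 4) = [5, 2, 13, 3, 1, 8, 11, 7, 6, 9, 0, 10, 12, 4]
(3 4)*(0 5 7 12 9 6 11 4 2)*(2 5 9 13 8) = (0 9 6 11 4 3 5 7 12 13 8 2) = [9, 1, 0, 5, 3, 7, 11, 12, 2, 6, 10, 4, 13, 8]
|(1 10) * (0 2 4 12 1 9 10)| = 10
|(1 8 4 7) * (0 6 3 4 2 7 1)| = |(0 6 3 4 1 8 2 7)| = 8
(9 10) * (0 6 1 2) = (0 6 1 2)(9 10) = [6, 2, 0, 3, 4, 5, 1, 7, 8, 10, 9]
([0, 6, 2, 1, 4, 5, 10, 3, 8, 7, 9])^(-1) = (1 3 7 9 10 6)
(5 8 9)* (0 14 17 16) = (0 14 17 16)(5 8 9) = [14, 1, 2, 3, 4, 8, 6, 7, 9, 5, 10, 11, 12, 13, 17, 15, 0, 16]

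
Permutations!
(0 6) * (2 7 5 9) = (0 6)(2 7 5 9) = [6, 1, 7, 3, 4, 9, 0, 5, 8, 2]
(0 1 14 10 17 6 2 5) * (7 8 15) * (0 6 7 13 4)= (0 1 14 10 17 7 8 15 13 4)(2 5 6)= [1, 14, 5, 3, 0, 6, 2, 8, 15, 9, 17, 11, 12, 4, 10, 13, 16, 7]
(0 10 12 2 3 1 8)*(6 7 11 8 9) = (0 10 12 2 3 1 9 6 7 11 8) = [10, 9, 3, 1, 4, 5, 7, 11, 0, 6, 12, 8, 2]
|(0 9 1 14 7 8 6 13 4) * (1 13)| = 20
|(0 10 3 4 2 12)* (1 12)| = 7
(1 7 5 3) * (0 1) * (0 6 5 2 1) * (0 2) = [2, 7, 1, 6, 4, 3, 5, 0] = (0 2 1 7)(3 6 5)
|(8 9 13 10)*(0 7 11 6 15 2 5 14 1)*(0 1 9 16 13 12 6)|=84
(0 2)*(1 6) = (0 2)(1 6) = [2, 6, 0, 3, 4, 5, 1]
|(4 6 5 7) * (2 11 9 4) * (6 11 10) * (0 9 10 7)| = 14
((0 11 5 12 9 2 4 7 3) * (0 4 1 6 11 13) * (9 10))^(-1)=(0 13)(1 2 9 10 12 5 11 6)(3 7 4)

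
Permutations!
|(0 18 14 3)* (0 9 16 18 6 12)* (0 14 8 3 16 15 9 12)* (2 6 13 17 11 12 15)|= |(0 13 17 11 12 14 16 18 8 3 15 9 2 6)|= 14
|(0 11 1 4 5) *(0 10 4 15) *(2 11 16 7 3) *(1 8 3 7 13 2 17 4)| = 13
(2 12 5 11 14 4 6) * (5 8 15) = [0, 1, 12, 3, 6, 11, 2, 7, 15, 9, 10, 14, 8, 13, 4, 5] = (2 12 8 15 5 11 14 4 6)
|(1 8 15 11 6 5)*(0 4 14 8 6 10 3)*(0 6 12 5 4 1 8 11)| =6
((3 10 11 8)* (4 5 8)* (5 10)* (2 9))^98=((2 9)(3 5 8)(4 10 11))^98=(3 8 5)(4 11 10)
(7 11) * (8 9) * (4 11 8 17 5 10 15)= (4 11 7 8 9 17 5 10 15)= [0, 1, 2, 3, 11, 10, 6, 8, 9, 17, 15, 7, 12, 13, 14, 4, 16, 5]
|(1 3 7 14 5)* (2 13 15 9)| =20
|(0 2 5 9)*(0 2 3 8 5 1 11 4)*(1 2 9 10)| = 8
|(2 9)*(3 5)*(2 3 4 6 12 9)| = |(3 5 4 6 12 9)| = 6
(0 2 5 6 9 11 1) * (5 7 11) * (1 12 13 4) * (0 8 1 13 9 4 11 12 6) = [2, 8, 7, 3, 13, 0, 4, 12, 1, 5, 10, 6, 9, 11] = (0 2 7 12 9 5)(1 8)(4 13 11 6)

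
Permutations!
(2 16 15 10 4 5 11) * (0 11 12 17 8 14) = (0 11 2 16 15 10 4 5 12 17 8 14) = [11, 1, 16, 3, 5, 12, 6, 7, 14, 9, 4, 2, 17, 13, 0, 10, 15, 8]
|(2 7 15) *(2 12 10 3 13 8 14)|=9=|(2 7 15 12 10 3 13 8 14)|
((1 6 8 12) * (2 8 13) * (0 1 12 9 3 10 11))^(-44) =(0 9 6 10 2)(1 3 13 11 8)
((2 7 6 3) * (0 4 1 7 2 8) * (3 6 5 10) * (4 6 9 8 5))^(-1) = ((0 6 9 8)(1 7 4)(3 5 10))^(-1) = (0 8 9 6)(1 4 7)(3 10 5)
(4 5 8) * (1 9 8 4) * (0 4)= (0 4 5)(1 9 8)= [4, 9, 2, 3, 5, 0, 6, 7, 1, 8]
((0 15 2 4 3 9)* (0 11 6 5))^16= (0 6 9 4 15 5 11 3 2)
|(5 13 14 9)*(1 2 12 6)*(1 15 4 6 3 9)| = |(1 2 12 3 9 5 13 14)(4 6 15)| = 24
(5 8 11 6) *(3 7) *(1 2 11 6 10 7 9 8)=(1 2 11 10 7 3 9 8 6 5)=[0, 2, 11, 9, 4, 1, 5, 3, 6, 8, 7, 10]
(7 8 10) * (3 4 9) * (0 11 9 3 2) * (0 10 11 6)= (0 6)(2 10 7 8 11 9)(3 4)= [6, 1, 10, 4, 3, 5, 0, 8, 11, 2, 7, 9]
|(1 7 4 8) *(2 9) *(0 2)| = 12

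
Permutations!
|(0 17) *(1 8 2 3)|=|(0 17)(1 8 2 3)|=4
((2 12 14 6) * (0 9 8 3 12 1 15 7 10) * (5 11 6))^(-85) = ((0 9 8 3 12 14 5 11 6 2 1 15 7 10))^(-85) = (0 10 7 15 1 2 6 11 5 14 12 3 8 9)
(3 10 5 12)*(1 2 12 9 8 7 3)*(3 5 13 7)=(1 2 12)(3 10 13 7 5 9 8)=[0, 2, 12, 10, 4, 9, 6, 5, 3, 8, 13, 11, 1, 7]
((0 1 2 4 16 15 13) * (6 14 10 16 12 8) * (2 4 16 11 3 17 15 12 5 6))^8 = (0 3 6)(1 17 14)(4 15 10)(5 13 11)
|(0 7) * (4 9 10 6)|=4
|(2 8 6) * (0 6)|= |(0 6 2 8)|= 4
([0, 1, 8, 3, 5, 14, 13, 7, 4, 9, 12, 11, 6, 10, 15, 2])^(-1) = (2 15 14 5 4 8)(6 12 10 13)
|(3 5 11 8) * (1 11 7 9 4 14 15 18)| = 11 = |(1 11 8 3 5 7 9 4 14 15 18)|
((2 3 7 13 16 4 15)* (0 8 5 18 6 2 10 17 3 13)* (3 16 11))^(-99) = (0 8 5 18 6 2 13 11 3 7)(4 15 10 17 16)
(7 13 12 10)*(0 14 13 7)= (0 14 13 12 10)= [14, 1, 2, 3, 4, 5, 6, 7, 8, 9, 0, 11, 10, 12, 13]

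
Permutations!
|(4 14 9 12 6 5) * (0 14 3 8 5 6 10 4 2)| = 10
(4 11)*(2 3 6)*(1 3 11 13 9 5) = (1 3 6 2 11 4 13 9 5) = [0, 3, 11, 6, 13, 1, 2, 7, 8, 5, 10, 4, 12, 9]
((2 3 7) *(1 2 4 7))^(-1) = (1 3 2)(4 7)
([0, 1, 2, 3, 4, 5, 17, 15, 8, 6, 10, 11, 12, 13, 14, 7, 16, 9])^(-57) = [0, 1, 2, 3, 4, 5, 6, 15, 8, 9, 10, 11, 12, 13, 14, 7, 16, 17]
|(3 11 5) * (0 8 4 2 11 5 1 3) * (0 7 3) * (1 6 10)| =|(0 8 4 2 11 6 10 1)(3 5 7)| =24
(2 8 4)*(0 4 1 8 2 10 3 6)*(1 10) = [4, 8, 2, 6, 1, 5, 0, 7, 10, 9, 3] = (0 4 1 8 10 3 6)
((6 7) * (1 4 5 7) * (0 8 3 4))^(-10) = ((0 8 3 4 5 7 6 1))^(-10) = (0 6 5 3)(1 7 4 8)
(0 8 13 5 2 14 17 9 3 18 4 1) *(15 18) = (0 8 13 5 2 14 17 9 3 15 18 4 1) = [8, 0, 14, 15, 1, 2, 6, 7, 13, 3, 10, 11, 12, 5, 17, 18, 16, 9, 4]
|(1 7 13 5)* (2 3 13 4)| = |(1 7 4 2 3 13 5)| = 7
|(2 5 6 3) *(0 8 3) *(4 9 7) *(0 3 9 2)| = 9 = |(0 8 9 7 4 2 5 6 3)|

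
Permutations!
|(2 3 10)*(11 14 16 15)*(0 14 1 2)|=9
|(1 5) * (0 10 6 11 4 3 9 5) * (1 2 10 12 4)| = 11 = |(0 12 4 3 9 5 2 10 6 11 1)|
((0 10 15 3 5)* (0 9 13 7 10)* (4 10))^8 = (15)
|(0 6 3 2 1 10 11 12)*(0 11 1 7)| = |(0 6 3 2 7)(1 10)(11 12)| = 10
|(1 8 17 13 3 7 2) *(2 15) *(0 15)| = 9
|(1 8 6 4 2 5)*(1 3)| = |(1 8 6 4 2 5 3)| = 7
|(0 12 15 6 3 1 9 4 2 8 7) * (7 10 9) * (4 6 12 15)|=|(0 15 12 4 2 8 10 9 6 3 1 7)|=12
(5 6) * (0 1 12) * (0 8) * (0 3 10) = [1, 12, 2, 10, 4, 6, 5, 7, 3, 9, 0, 11, 8] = (0 1 12 8 3 10)(5 6)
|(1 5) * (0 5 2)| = |(0 5 1 2)| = 4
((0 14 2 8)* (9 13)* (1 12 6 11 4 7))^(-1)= (0 8 2 14)(1 7 4 11 6 12)(9 13)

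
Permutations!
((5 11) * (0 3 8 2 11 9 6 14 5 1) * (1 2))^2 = (0 8)(1 3)(5 6)(9 14)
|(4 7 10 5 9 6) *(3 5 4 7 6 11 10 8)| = |(3 5 9 11 10 4 6 7 8)| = 9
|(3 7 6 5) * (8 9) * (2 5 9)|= |(2 5 3 7 6 9 8)|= 7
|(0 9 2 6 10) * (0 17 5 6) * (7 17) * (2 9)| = |(0 2)(5 6 10 7 17)| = 10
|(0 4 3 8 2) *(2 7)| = 6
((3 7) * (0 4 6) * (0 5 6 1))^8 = (7)(0 1 4)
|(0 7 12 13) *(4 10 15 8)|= 4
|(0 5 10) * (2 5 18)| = 5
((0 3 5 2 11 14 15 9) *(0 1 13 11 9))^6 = (0 13 5 14 9)(1 3 11 2 15)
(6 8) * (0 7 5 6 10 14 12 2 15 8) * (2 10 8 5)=(0 7 2 15 5 6)(10 14 12)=[7, 1, 15, 3, 4, 6, 0, 2, 8, 9, 14, 11, 10, 13, 12, 5]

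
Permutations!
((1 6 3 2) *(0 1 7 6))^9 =(0 1)(2 7 6 3)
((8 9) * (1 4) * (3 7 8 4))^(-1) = (1 4 9 8 7 3)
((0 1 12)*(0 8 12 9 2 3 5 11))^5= ((0 1 9 2 3 5 11)(8 12))^5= (0 5 2 1 11 3 9)(8 12)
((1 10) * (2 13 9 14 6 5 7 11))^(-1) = (1 10)(2 11 7 5 6 14 9 13)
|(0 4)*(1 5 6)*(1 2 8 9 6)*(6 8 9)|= |(0 4)(1 5)(2 9 8 6)|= 4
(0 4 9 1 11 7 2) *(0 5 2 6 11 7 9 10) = (0 4 10)(1 7 6 11 9)(2 5) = [4, 7, 5, 3, 10, 2, 11, 6, 8, 1, 0, 9]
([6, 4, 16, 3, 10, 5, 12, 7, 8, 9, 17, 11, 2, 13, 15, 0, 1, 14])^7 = (0 10 2 15 4 12 14 1 6 17 16)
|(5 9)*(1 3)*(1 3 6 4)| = |(1 6 4)(5 9)| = 6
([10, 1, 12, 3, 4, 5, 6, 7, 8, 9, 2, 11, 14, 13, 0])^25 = (14)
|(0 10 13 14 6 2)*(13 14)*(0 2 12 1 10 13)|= |(0 13)(1 10 14 6 12)|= 10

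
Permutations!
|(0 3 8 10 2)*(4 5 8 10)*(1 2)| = |(0 3 10 1 2)(4 5 8)| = 15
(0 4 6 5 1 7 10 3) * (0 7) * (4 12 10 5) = (0 12 10 3 7 5 1)(4 6) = [12, 0, 2, 7, 6, 1, 4, 5, 8, 9, 3, 11, 10]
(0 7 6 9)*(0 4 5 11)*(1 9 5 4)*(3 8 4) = (0 7 6 5 11)(1 9)(3 8 4) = [7, 9, 2, 8, 3, 11, 5, 6, 4, 1, 10, 0]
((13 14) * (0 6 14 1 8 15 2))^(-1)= (0 2 15 8 1 13 14 6)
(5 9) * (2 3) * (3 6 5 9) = [0, 1, 6, 2, 4, 3, 5, 7, 8, 9] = (9)(2 6 5 3)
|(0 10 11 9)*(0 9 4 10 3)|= |(0 3)(4 10 11)|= 6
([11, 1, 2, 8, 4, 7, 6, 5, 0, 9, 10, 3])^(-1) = (0 8 3 11)(5 7)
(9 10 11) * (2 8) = [0, 1, 8, 3, 4, 5, 6, 7, 2, 10, 11, 9] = (2 8)(9 10 11)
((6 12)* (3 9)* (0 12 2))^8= ((0 12 6 2)(3 9))^8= (12)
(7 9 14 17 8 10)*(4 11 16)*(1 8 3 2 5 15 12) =[0, 8, 5, 2, 11, 15, 6, 9, 10, 14, 7, 16, 1, 13, 17, 12, 4, 3] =(1 8 10 7 9 14 17 3 2 5 15 12)(4 11 16)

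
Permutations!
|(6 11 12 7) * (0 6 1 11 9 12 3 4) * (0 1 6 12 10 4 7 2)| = |(0 12 2)(1 11 3 7 6 9 10 4)| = 24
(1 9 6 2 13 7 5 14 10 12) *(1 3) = (1 9 6 2 13 7 5 14 10 12 3) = [0, 9, 13, 1, 4, 14, 2, 5, 8, 6, 12, 11, 3, 7, 10]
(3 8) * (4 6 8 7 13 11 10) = (3 7 13 11 10 4 6 8) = [0, 1, 2, 7, 6, 5, 8, 13, 3, 9, 4, 10, 12, 11]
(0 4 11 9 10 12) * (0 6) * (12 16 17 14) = [4, 1, 2, 3, 11, 5, 0, 7, 8, 10, 16, 9, 6, 13, 12, 15, 17, 14] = (0 4 11 9 10 16 17 14 12 6)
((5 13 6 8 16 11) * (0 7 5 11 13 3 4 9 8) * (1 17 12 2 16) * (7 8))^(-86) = (0 12 6 17 13 1 16 8 2)(3 5 7 9 4)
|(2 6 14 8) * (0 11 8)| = 6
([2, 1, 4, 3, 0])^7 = (0 2 4)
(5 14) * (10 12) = (5 14)(10 12) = [0, 1, 2, 3, 4, 14, 6, 7, 8, 9, 12, 11, 10, 13, 5]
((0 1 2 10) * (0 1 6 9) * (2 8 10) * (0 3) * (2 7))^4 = ((0 6 9 3)(1 8 10)(2 7))^4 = (1 8 10)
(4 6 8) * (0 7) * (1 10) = [7, 10, 2, 3, 6, 5, 8, 0, 4, 9, 1] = (0 7)(1 10)(4 6 8)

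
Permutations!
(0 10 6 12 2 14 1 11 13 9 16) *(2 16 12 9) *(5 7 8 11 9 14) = (0 10 6 14 1 9 12 16)(2 5 7 8 11 13) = [10, 9, 5, 3, 4, 7, 14, 8, 11, 12, 6, 13, 16, 2, 1, 15, 0]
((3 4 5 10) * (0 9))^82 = ((0 9)(3 4 5 10))^82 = (3 5)(4 10)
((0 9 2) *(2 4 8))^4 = (0 2 8 4 9)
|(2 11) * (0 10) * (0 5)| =|(0 10 5)(2 11)| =6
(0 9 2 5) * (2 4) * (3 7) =[9, 1, 5, 7, 2, 0, 6, 3, 8, 4] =(0 9 4 2 5)(3 7)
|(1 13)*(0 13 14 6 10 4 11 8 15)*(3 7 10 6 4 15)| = |(0 13 1 14 4 11 8 3 7 10 15)| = 11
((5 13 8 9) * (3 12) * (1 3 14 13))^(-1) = ((1 3 12 14 13 8 9 5))^(-1) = (1 5 9 8 13 14 12 3)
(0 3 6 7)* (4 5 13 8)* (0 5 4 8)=[3, 1, 2, 6, 4, 13, 7, 5, 8, 9, 10, 11, 12, 0]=(0 3 6 7 5 13)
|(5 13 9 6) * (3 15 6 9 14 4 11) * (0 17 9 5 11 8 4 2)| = 28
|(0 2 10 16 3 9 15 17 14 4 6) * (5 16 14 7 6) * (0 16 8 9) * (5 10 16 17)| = 12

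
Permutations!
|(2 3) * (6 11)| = |(2 3)(6 11)| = 2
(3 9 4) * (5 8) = (3 9 4)(5 8) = [0, 1, 2, 9, 3, 8, 6, 7, 5, 4]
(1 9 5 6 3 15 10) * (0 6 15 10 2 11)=(0 6 3 10 1 9 5 15 2 11)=[6, 9, 11, 10, 4, 15, 3, 7, 8, 5, 1, 0, 12, 13, 14, 2]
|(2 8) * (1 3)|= |(1 3)(2 8)|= 2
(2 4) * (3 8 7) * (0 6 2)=(0 6 2 4)(3 8 7)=[6, 1, 4, 8, 0, 5, 2, 3, 7]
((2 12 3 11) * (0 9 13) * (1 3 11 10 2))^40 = ((0 9 13)(1 3 10 2 12 11))^40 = (0 9 13)(1 12 10)(2 3 11)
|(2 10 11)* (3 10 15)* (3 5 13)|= |(2 15 5 13 3 10 11)|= 7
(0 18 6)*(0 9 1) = (0 18 6 9 1) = [18, 0, 2, 3, 4, 5, 9, 7, 8, 1, 10, 11, 12, 13, 14, 15, 16, 17, 6]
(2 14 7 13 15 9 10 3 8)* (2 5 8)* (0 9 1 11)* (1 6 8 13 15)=(0 9 10 3 2 14 7 15 6 8 5 13 1 11)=[9, 11, 14, 2, 4, 13, 8, 15, 5, 10, 3, 0, 12, 1, 7, 6]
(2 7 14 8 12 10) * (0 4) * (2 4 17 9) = (0 17 9 2 7 14 8 12 10 4) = [17, 1, 7, 3, 0, 5, 6, 14, 12, 2, 4, 11, 10, 13, 8, 15, 16, 9]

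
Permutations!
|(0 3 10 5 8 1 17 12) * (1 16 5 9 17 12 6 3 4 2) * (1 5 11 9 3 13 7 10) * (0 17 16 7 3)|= 42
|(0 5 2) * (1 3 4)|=3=|(0 5 2)(1 3 4)|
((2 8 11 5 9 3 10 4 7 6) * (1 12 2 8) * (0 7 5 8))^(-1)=((0 7 6)(1 12 2)(3 10 4 5 9)(8 11))^(-1)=(0 6 7)(1 2 12)(3 9 5 4 10)(8 11)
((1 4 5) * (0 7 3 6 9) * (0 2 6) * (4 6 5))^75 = ((0 7 3)(1 6 9 2 5))^75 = (9)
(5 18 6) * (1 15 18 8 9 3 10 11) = (1 15 18 6 5 8 9 3 10 11) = [0, 15, 2, 10, 4, 8, 5, 7, 9, 3, 11, 1, 12, 13, 14, 18, 16, 17, 6]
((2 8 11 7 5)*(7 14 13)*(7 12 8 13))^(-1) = (2 5 7 14 11 8 12 13)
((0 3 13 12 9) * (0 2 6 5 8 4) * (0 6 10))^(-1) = (0 10 2 9 12 13 3)(4 8 5 6)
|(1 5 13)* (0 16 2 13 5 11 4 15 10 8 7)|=11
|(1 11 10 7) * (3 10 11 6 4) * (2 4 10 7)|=7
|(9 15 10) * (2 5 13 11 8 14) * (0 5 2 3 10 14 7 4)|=35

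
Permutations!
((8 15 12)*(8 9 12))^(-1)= ((8 15)(9 12))^(-1)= (8 15)(9 12)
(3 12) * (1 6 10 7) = [0, 6, 2, 12, 4, 5, 10, 1, 8, 9, 7, 11, 3] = (1 6 10 7)(3 12)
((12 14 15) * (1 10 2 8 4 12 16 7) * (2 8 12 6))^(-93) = ((1 10 8 4 6 2 12 14 15 16 7))^(-93) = (1 12 10 14 8 15 4 16 6 7 2)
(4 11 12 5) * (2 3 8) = (2 3 8)(4 11 12 5) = [0, 1, 3, 8, 11, 4, 6, 7, 2, 9, 10, 12, 5]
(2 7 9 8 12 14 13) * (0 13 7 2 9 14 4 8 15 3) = [13, 1, 2, 0, 8, 5, 6, 14, 12, 15, 10, 11, 4, 9, 7, 3] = (0 13 9 15 3)(4 8 12)(7 14)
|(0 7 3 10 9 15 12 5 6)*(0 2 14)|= 11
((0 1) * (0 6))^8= ((0 1 6))^8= (0 6 1)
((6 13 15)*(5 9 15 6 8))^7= (5 8 15 9)(6 13)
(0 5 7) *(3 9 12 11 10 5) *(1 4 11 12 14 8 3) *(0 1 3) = (0 3 9 14 8)(1 4 11 10 5 7) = [3, 4, 2, 9, 11, 7, 6, 1, 0, 14, 5, 10, 12, 13, 8]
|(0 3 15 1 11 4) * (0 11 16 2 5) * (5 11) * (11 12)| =10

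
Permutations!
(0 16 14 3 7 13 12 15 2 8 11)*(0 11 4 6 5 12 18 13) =(0 16 14 3 7)(2 8 4 6 5 12 15)(13 18) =[16, 1, 8, 7, 6, 12, 5, 0, 4, 9, 10, 11, 15, 18, 3, 2, 14, 17, 13]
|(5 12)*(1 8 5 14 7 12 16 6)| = |(1 8 5 16 6)(7 12 14)| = 15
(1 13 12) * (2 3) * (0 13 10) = [13, 10, 3, 2, 4, 5, 6, 7, 8, 9, 0, 11, 1, 12] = (0 13 12 1 10)(2 3)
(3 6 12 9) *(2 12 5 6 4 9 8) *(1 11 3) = (1 11 3 4 9)(2 12 8)(5 6) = [0, 11, 12, 4, 9, 6, 5, 7, 2, 1, 10, 3, 8]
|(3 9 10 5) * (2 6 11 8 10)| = 8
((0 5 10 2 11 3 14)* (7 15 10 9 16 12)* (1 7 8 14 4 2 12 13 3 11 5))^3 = (0 15 8 1 10 14 7 12)(2 16 4 9 3 5 13) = ((0 1 7 15 10 12 8 14)(2 5 9 16 13 3 4))^3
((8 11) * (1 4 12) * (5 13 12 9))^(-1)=((1 4 9 5 13 12)(8 11))^(-1)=(1 12 13 5 9 4)(8 11)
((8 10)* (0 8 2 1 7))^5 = ((0 8 10 2 1 7))^5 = (0 7 1 2 10 8)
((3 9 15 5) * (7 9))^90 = ((3 7 9 15 5))^90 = (15)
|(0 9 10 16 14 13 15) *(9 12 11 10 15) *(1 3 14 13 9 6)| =12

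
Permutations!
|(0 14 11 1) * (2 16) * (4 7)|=|(0 14 11 1)(2 16)(4 7)|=4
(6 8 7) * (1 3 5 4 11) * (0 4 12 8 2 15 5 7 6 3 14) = (0 4 11 1 14)(2 15 5 12 8 6)(3 7) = [4, 14, 15, 7, 11, 12, 2, 3, 6, 9, 10, 1, 8, 13, 0, 5]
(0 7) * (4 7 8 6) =[8, 1, 2, 3, 7, 5, 4, 0, 6] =(0 8 6 4 7)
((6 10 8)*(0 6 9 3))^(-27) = (0 8)(3 10)(6 9)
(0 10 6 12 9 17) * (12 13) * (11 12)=(0 10 6 13 11 12 9 17)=[10, 1, 2, 3, 4, 5, 13, 7, 8, 17, 6, 12, 9, 11, 14, 15, 16, 0]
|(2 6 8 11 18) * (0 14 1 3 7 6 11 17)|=|(0 14 1 3 7 6 8 17)(2 11 18)|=24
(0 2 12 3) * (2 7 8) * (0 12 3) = (0 7 8 2 3 12) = [7, 1, 3, 12, 4, 5, 6, 8, 2, 9, 10, 11, 0]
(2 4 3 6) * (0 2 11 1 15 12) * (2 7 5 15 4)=(0 7 5 15 12)(1 4 3 6 11)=[7, 4, 2, 6, 3, 15, 11, 5, 8, 9, 10, 1, 0, 13, 14, 12]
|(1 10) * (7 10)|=|(1 7 10)|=3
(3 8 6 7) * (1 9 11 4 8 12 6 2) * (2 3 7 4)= (1 9 11 2)(3 12 6 4 8)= [0, 9, 1, 12, 8, 5, 4, 7, 3, 11, 10, 2, 6]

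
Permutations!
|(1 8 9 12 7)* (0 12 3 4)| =8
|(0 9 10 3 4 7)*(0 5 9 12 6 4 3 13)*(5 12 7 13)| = 6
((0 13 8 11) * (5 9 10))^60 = (13)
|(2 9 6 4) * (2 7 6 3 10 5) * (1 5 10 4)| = 8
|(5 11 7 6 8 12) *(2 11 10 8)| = |(2 11 7 6)(5 10 8 12)| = 4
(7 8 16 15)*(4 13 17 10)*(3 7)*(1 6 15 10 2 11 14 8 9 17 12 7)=(1 6 15 3)(2 11 14 8 16 10 4 13 12 7 9 17)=[0, 6, 11, 1, 13, 5, 15, 9, 16, 17, 4, 14, 7, 12, 8, 3, 10, 2]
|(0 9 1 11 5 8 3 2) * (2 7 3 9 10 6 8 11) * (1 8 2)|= |(0 10 6 2)(3 7)(5 11)(8 9)|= 4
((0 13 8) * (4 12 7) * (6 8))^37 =((0 13 6 8)(4 12 7))^37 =(0 13 6 8)(4 12 7)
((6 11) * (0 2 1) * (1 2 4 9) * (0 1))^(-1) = (0 9 4)(6 11) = ((0 4 9)(6 11))^(-1)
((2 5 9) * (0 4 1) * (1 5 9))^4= ((0 4 5 1)(2 9))^4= (9)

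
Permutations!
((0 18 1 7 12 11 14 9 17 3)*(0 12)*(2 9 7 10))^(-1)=(0 7 14 11 12 3 17 9 2 10 1 18)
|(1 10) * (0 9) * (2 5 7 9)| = |(0 2 5 7 9)(1 10)| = 10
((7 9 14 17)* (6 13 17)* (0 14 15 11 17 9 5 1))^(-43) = ((0 14 6 13 9 15 11 17 7 5 1))^(-43) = (0 14 6 13 9 15 11 17 7 5 1)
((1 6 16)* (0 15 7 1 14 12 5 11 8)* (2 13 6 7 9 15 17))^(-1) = (0 8 11 5 12 14 16 6 13 2 17)(1 7)(9 15)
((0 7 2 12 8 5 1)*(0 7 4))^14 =(1 2 8)(5 7 12) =((0 4)(1 7 2 12 8 5))^14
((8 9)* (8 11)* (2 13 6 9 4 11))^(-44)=(13)(4 11 8)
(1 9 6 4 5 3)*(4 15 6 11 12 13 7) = [0, 9, 2, 1, 5, 3, 15, 4, 8, 11, 10, 12, 13, 7, 14, 6] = (1 9 11 12 13 7 4 5 3)(6 15)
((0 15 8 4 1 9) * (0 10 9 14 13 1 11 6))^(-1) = (0 6 11 4 8 15)(1 13 14)(9 10)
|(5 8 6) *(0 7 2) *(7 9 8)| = 7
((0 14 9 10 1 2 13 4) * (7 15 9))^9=(0 4 13 2 1 10 9 15 7 14)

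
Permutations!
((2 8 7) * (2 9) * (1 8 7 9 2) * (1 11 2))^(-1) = (1 7 2 11 9 8)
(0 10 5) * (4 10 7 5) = [7, 1, 2, 3, 10, 0, 6, 5, 8, 9, 4] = (0 7 5)(4 10)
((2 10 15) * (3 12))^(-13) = (2 15 10)(3 12)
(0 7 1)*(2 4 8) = (0 7 1)(2 4 8) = [7, 0, 4, 3, 8, 5, 6, 1, 2]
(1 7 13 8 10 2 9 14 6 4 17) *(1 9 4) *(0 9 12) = [9, 7, 4, 3, 17, 5, 1, 13, 10, 14, 2, 11, 0, 8, 6, 15, 16, 12] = (0 9 14 6 1 7 13 8 10 2 4 17 12)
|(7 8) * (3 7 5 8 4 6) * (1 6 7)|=6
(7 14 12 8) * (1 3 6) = (1 3 6)(7 14 12 8) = [0, 3, 2, 6, 4, 5, 1, 14, 7, 9, 10, 11, 8, 13, 12]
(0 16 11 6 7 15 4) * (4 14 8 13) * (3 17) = (0 16 11 6 7 15 14 8 13 4)(3 17) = [16, 1, 2, 17, 0, 5, 7, 15, 13, 9, 10, 6, 12, 4, 8, 14, 11, 3]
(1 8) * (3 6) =(1 8)(3 6) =[0, 8, 2, 6, 4, 5, 3, 7, 1]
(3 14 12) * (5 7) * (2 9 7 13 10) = [0, 1, 9, 14, 4, 13, 6, 5, 8, 7, 2, 11, 3, 10, 12] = (2 9 7 5 13 10)(3 14 12)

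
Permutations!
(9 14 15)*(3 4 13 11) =(3 4 13 11)(9 14 15) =[0, 1, 2, 4, 13, 5, 6, 7, 8, 14, 10, 3, 12, 11, 15, 9]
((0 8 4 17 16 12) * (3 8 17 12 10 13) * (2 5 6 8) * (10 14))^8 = ((0 17 16 14 10 13 3 2 5 6 8 4 12))^8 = (0 5 14 4 3 17 6 10 12 2 16 8 13)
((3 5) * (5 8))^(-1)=(3 5 8)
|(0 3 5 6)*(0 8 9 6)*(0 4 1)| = 15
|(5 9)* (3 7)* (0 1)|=2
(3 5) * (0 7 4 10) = (0 7 4 10)(3 5) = [7, 1, 2, 5, 10, 3, 6, 4, 8, 9, 0]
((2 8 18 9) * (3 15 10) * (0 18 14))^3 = (0 2)(8 18)(9 14)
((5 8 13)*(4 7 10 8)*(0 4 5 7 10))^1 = ((0 4 10 8 13 7))^1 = (0 4 10 8 13 7)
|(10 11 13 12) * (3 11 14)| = |(3 11 13 12 10 14)| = 6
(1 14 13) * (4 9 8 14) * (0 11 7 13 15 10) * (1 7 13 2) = [11, 4, 1, 3, 9, 5, 6, 2, 14, 8, 0, 13, 12, 7, 15, 10] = (0 11 13 7 2 1 4 9 8 14 15 10)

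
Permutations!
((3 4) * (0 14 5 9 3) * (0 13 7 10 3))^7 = (0 9 5 14)(3 13 10 4 7) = ((0 14 5 9)(3 4 13 7 10))^7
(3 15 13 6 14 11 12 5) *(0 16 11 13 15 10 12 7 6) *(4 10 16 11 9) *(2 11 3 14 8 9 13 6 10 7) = (0 3 16 13)(2 11)(4 7 10 12 5 14 6 8 9) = [3, 1, 11, 16, 7, 14, 8, 10, 9, 4, 12, 2, 5, 0, 6, 15, 13]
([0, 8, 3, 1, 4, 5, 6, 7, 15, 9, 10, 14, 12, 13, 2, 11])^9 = [0, 15, 1, 8, 4, 5, 6, 7, 11, 9, 10, 2, 12, 13, 3, 14]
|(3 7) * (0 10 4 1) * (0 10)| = |(1 10 4)(3 7)| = 6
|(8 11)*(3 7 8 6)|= 5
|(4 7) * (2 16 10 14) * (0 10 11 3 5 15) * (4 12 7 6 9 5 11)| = |(0 10 14 2 16 4 6 9 5 15)(3 11)(7 12)| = 10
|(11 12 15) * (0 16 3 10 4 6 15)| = |(0 16 3 10 4 6 15 11 12)| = 9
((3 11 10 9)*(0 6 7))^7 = ((0 6 7)(3 11 10 9))^7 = (0 6 7)(3 9 10 11)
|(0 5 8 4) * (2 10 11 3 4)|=|(0 5 8 2 10 11 3 4)|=8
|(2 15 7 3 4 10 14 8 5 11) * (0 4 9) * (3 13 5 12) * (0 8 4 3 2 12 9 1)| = 42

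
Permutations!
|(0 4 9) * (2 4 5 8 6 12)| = 8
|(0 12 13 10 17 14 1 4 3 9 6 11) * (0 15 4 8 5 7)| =|(0 12 13 10 17 14 1 8 5 7)(3 9 6 11 15 4)| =30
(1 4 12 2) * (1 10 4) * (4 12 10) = [0, 1, 4, 3, 10, 5, 6, 7, 8, 9, 12, 11, 2] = (2 4 10 12)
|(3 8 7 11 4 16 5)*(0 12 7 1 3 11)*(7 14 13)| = 60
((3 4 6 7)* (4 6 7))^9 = ((3 6 4 7))^9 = (3 6 4 7)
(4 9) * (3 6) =(3 6)(4 9) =[0, 1, 2, 6, 9, 5, 3, 7, 8, 4]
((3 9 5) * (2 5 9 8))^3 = (9)(2 8 3 5) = ((9)(2 5 3 8))^3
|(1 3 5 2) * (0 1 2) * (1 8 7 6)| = |(0 8 7 6 1 3 5)| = 7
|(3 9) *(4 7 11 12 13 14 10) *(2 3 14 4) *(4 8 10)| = |(2 3 9 14 4 7 11 12 13 8 10)| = 11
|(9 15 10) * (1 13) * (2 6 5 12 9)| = 14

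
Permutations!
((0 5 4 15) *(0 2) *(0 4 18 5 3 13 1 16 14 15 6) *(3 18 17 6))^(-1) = (0 6 17 5 18)(1 13 3 4 2 15 14 16) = ((0 18 5 17 6)(1 16 14 15 2 4 3 13))^(-1)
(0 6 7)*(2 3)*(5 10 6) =(0 5 10 6 7)(2 3) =[5, 1, 3, 2, 4, 10, 7, 0, 8, 9, 6]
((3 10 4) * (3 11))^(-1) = (3 11 4 10)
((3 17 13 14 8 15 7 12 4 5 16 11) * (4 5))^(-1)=(3 11 16 5 12 7 15 8 14 13 17)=((3 17 13 14 8 15 7 12 5 16 11))^(-1)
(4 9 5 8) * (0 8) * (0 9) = (0 8 4)(5 9) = [8, 1, 2, 3, 0, 9, 6, 7, 4, 5]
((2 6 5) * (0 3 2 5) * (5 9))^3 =((0 3 2 6)(5 9))^3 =(0 6 2 3)(5 9)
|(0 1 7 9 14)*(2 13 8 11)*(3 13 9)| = 10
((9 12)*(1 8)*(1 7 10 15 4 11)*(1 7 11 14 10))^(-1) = (1 7 11 8)(4 15 10 14)(9 12)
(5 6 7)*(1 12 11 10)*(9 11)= (1 12 9 11 10)(5 6 7)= [0, 12, 2, 3, 4, 6, 7, 5, 8, 11, 1, 10, 9]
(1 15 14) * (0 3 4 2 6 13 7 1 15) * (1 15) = (0 3 4 2 6 13 7 15 14 1) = [3, 0, 6, 4, 2, 5, 13, 15, 8, 9, 10, 11, 12, 7, 1, 14]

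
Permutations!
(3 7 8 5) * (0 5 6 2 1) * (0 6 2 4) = (0 5 3 7 8 2 1 6 4) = [5, 6, 1, 7, 0, 3, 4, 8, 2]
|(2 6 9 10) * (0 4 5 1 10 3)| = |(0 4 5 1 10 2 6 9 3)| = 9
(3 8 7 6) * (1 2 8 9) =(1 2 8 7 6 3 9) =[0, 2, 8, 9, 4, 5, 3, 6, 7, 1]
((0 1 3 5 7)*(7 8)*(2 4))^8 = (0 3 8)(1 5 7)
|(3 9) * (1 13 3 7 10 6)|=|(1 13 3 9 7 10 6)|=7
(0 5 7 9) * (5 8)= [8, 1, 2, 3, 4, 7, 6, 9, 5, 0]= (0 8 5 7 9)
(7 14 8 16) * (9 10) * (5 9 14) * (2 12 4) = [0, 1, 12, 3, 2, 9, 6, 5, 16, 10, 14, 11, 4, 13, 8, 15, 7] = (2 12 4)(5 9 10 14 8 16 7)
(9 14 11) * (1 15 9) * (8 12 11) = (1 15 9 14 8 12 11) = [0, 15, 2, 3, 4, 5, 6, 7, 12, 14, 10, 1, 11, 13, 8, 9]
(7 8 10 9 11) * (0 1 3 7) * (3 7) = (0 1 7 8 10 9 11) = [1, 7, 2, 3, 4, 5, 6, 8, 10, 11, 9, 0]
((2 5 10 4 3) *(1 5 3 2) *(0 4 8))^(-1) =(0 8 10 5 1 3 2 4)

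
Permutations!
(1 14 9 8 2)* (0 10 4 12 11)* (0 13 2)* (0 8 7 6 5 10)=(1 14 9 7 6 5 10 4 12 11 13 2)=[0, 14, 1, 3, 12, 10, 5, 6, 8, 7, 4, 13, 11, 2, 9]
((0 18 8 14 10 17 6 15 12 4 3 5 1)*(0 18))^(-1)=((1 18 8 14 10 17 6 15 12 4 3 5))^(-1)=(1 5 3 4 12 15 6 17 10 14 8 18)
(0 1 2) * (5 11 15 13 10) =(0 1 2)(5 11 15 13 10) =[1, 2, 0, 3, 4, 11, 6, 7, 8, 9, 5, 15, 12, 10, 14, 13]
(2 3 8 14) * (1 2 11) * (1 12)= [0, 2, 3, 8, 4, 5, 6, 7, 14, 9, 10, 12, 1, 13, 11]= (1 2 3 8 14 11 12)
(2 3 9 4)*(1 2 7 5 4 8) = (1 2 3 9 8)(4 7 5) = [0, 2, 3, 9, 7, 4, 6, 5, 1, 8]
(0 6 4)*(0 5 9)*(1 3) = [6, 3, 2, 1, 5, 9, 4, 7, 8, 0] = (0 6 4 5 9)(1 3)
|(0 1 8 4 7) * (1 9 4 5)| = 12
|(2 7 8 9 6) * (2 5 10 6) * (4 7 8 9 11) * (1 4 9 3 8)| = 24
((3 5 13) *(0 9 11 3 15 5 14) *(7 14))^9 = (15)(0 3)(7 9)(11 14) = ((0 9 11 3 7 14)(5 13 15))^9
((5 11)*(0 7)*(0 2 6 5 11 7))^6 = (11)(2 5)(6 7) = ((11)(2 6 5 7))^6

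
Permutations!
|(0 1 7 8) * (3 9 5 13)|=|(0 1 7 8)(3 9 5 13)|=4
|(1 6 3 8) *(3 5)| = 5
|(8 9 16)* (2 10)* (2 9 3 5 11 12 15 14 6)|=12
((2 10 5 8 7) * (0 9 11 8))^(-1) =(0 5 10 2 7 8 11 9)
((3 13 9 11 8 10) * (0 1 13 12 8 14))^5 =(0 14 11 9 13 1)(3 12 8 10)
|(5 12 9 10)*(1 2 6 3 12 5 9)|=10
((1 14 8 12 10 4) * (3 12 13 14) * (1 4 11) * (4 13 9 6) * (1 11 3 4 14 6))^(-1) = (1 9 8 14 6 13 4)(3 10 12)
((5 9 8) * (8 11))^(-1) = (5 8 11 9)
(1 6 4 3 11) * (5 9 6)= [0, 5, 2, 11, 3, 9, 4, 7, 8, 6, 10, 1]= (1 5 9 6 4 3 11)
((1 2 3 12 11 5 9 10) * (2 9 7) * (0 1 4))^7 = (0 9 4 1 10)(2 3 12 11 5 7)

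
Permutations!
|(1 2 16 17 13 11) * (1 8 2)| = 6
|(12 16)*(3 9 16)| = 4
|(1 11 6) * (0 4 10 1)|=6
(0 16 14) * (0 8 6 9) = (0 16 14 8 6 9) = [16, 1, 2, 3, 4, 5, 9, 7, 6, 0, 10, 11, 12, 13, 8, 15, 14]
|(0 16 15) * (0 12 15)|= 2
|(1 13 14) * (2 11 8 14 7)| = 7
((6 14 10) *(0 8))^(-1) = (0 8)(6 10 14)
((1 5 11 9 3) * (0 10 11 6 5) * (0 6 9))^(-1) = (0 11 10)(1 3 9 5 6)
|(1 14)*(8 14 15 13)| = |(1 15 13 8 14)| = 5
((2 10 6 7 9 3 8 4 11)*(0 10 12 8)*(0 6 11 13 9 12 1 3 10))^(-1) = (1 2 11 10 9 13 4 8 12 7 6 3)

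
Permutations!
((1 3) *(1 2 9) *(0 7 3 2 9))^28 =(0 1 3)(2 9 7)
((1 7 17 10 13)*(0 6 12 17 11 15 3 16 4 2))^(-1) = ((0 6 12 17 10 13 1 7 11 15 3 16 4 2))^(-1) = (0 2 4 16 3 15 11 7 1 13 10 17 12 6)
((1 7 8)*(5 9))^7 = ((1 7 8)(5 9))^7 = (1 7 8)(5 9)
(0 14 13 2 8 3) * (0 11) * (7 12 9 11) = (0 14 13 2 8 3 7 12 9 11) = [14, 1, 8, 7, 4, 5, 6, 12, 3, 11, 10, 0, 9, 2, 13]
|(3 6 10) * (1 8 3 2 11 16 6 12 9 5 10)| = 11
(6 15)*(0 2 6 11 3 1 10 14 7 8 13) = [2, 10, 6, 1, 4, 5, 15, 8, 13, 9, 14, 3, 12, 0, 7, 11] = (0 2 6 15 11 3 1 10 14 7 8 13)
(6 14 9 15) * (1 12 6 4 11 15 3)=(1 12 6 14 9 3)(4 11 15)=[0, 12, 2, 1, 11, 5, 14, 7, 8, 3, 10, 15, 6, 13, 9, 4]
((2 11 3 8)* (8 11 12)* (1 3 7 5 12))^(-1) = ((1 3 11 7 5 12 8 2))^(-1) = (1 2 8 12 5 7 11 3)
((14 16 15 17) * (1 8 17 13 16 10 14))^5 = ((1 8 17)(10 14)(13 16 15))^5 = (1 17 8)(10 14)(13 15 16)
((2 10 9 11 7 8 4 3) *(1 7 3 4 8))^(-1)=((1 7)(2 10 9 11 3))^(-1)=(1 7)(2 3 11 9 10)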